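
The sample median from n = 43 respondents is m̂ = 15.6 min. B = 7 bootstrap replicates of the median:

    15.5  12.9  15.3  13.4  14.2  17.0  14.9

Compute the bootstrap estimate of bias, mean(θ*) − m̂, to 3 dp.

bias = −0.857

mean(θ*) = (15.5 + 12.9 + 15.3 + 13.4 + 14.2 + 17.0 + 14.9) / 7 = 14.7429
bias = 14.7429 − 15.6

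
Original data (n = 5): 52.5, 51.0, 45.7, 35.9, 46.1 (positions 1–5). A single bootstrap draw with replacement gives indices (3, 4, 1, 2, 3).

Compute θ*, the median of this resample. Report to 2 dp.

Resample values: 45.7, 35.9, 52.5, 51.0, 45.7.
Sorted: 35.9, 45.7, 45.7, 51.0, 52.5
Median = middle value = 45.70

θ* = 45.70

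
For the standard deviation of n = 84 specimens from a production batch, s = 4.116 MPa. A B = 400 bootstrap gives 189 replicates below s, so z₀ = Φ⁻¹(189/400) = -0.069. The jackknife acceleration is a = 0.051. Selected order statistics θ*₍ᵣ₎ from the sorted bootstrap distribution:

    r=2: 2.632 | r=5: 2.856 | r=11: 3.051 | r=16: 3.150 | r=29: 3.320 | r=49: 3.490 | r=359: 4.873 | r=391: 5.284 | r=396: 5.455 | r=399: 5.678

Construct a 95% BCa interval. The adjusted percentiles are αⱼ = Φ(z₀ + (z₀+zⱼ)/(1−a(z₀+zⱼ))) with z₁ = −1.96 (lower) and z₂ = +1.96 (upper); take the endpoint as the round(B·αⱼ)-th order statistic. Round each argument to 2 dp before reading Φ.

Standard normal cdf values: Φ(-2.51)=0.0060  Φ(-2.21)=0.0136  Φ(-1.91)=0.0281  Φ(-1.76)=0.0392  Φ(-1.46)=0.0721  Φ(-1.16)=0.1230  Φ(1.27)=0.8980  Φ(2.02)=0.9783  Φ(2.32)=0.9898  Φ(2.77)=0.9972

Lower: z₀ + z₁ = -0.069 + (-1.960) = -2.029; 1 − a(z₀+z₁) = 1 − (0.051)(-2.029) = 1.1035; argument = -0.069 + (-2.029)/1.1035 = -1.9077 → -1.91.
α₁ = Φ(-1.91) = 0.0281; rank = round(400 × 0.0281) = 11; θ*₍11₎ = 3.051.
Upper: z₀ + z₂ = 1.891; 1 − a(z₀+z₂) = 0.9036; argument = 2.0238 → 2.02; α₂ = 0.9783; rank = 391; θ*₍391₎ = 5.284.

(3.051, 5.284)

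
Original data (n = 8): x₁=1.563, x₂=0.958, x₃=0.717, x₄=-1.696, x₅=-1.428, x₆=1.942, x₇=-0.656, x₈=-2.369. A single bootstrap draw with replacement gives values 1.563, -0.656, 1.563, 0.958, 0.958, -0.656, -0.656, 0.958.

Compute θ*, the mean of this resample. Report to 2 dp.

Mean = (1.563 + (-0.656) + 1.563 + 0.958 + 0.958 + (-0.656) + (-0.656) + 0.958) / 8 = 4.0320 / 8 = 0.50

θ* = 0.50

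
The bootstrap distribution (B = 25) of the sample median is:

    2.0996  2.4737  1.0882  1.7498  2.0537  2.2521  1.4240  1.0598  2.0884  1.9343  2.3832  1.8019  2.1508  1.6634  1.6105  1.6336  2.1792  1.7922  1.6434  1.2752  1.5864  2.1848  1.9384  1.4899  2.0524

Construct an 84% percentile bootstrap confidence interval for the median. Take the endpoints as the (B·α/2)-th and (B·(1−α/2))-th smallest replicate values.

(1.0882, 2.2521)

Sorted replicates: 1.0598, 1.0882, 1.2752, 1.4240, 1.4899, 1.5864, 1.6105, 1.6336, 1.6434, 1.6634, 1.7498, 1.7922, 1.8019, 1.9343, 1.9384, 2.0524, 2.0537, 2.0884, 2.0996, 2.1508, 2.1792, 2.1848, 2.2521, 2.3832, 2.4737
α = 0.16; lower rank = 25 × 0.080 = 2; upper rank = 25 × 0.920 = 23.
The 2nd smallest replicate is 1.0882; the 23rd is 2.2521.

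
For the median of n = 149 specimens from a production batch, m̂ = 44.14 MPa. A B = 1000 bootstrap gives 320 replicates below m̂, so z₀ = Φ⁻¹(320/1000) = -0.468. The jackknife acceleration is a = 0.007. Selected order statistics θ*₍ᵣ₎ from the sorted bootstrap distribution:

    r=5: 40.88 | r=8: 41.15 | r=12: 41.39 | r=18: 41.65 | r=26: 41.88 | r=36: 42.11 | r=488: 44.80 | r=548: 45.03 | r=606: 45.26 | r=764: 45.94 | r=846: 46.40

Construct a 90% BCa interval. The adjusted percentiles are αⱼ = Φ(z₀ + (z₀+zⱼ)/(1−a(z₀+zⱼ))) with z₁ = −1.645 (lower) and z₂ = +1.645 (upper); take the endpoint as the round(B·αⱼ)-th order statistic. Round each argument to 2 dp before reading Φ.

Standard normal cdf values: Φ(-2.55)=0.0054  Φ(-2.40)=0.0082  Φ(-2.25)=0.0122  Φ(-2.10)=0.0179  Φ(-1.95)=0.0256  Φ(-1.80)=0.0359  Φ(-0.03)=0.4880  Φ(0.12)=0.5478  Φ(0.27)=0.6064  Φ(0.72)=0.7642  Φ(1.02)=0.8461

Lower: z₀ + z₁ = -0.468 + (-1.645) = -2.113; 1 − a(z₀+z₁) = 1 − (0.007)(-2.113) = 1.0148; argument = -0.468 + (-2.113)/1.0148 = -2.5502 → -2.55.
α₁ = Φ(-2.55) = 0.0054; rank = round(1000 × 0.0054) = 5; θ*₍5₎ = 40.88.
Upper: z₀ + z₂ = 1.177; 1 − a(z₀+z₂) = 0.9918; argument = 0.7188 → 0.72; α₂ = 0.7642; rank = 764; θ*₍764₎ = 45.94.

(40.88, 45.94)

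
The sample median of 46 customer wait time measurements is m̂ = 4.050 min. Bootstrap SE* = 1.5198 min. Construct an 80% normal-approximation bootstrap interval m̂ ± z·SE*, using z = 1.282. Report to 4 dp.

(2.1016, 5.9984)

Margin = 1.282 × 1.5198 = 1.94838
Interval: 4.050 ± 1.94838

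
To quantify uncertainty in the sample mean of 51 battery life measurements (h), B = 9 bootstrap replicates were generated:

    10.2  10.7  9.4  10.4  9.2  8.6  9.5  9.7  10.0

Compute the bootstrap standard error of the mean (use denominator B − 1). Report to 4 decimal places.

SE* = 0.6521

Bootstrap SE is the standard deviation of the 9 replicate means.
Mean of replicates: (10.2 + 10.7 + 9.4 + 10.4 + 9.2 + 8.6 + 9.5 + 9.7 + 10.0) / 9 = 87.70000 / 9 = 9.74444
Sum of squared deviations: (+0.45556)² + (+0.95556)² + (−0.34444)² + (+0.65556)² + (−0.54444)² + (−1.14444)² + (−0.24444)² + (−0.04444)² + (+0.25556)² = 3.40222
Variance = 3.40222 / 8 = 0.42528
SE* = √0.42528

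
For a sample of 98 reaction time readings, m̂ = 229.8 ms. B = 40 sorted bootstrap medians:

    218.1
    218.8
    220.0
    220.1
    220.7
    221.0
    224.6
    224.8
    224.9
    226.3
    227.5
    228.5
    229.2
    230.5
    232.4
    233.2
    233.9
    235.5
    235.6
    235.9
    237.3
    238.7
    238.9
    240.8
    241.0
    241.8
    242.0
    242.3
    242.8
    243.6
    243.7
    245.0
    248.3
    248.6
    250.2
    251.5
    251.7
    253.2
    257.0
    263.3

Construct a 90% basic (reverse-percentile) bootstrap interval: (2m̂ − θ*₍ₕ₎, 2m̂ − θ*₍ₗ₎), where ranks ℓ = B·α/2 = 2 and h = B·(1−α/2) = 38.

Percentile endpoints at ranks 2 and 38: θ*₍2₎ = 218.8, θ*₍38₎ = 253.2.
Basic interval reflects these around m̂:
  lower = 2 × 229.8 − 253.2 = 206.4
  upper = 2 × 229.8 − 218.8 = 240.8

(206.4, 240.8)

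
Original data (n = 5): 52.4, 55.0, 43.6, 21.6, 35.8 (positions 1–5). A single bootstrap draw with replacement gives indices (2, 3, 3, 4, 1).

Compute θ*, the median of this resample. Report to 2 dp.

θ* = 43.60

Resample values: 55.0, 43.6, 43.6, 21.6, 52.4.
Sorted: 21.6, 43.6, 43.6, 52.4, 55.0
Median = middle value = 43.60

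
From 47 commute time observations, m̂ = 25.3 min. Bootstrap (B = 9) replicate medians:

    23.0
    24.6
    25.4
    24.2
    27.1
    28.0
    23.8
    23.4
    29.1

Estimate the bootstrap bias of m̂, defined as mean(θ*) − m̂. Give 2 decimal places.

bias = +0.10

mean(θ*) = (23.0 + 24.6 + 25.4 + 24.2 + 27.1 + 28.0 + 23.8 + 23.4 + 29.1) / 9 = 25.400
bias = 25.400 − 25.3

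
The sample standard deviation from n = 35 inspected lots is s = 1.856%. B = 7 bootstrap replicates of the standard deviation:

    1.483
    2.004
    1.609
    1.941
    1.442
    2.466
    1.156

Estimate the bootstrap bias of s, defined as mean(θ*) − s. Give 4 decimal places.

bias = −0.1273

mean(θ*) = (1.483 + 2.004 + 1.609 + 1.941 + 1.442 + 2.466 + 1.156) / 7 = 1.72871
bias = 1.72871 − 1.856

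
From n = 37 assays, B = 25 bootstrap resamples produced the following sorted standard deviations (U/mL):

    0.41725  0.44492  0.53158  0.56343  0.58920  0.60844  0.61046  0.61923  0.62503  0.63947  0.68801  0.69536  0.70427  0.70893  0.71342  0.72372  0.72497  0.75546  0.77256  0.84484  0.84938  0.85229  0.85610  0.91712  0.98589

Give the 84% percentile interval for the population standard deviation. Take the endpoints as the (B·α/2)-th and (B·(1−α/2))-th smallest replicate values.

α = 0.16; lower rank = 25 × 0.080 = 2; upper rank = 25 × 0.920 = 23.
The 2nd smallest replicate is 0.44492; the 23rd is 0.85610.

(0.44492, 0.85610)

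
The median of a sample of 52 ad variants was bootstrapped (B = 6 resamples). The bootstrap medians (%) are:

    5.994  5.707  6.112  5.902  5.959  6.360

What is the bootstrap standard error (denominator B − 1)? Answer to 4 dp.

Bootstrap SE is the standard deviation of the 6 replicate medians.
Mean of replicates: (5.994 + 5.707 + 6.112 + 5.902 + 5.959 + 6.360) / 6 = 36.03400 / 6 = 6.00567
Sum of squared deviations: (−0.01167)² + (−0.29867)² + (+0.10633)² + (−0.10367)² + (−0.04667)² + (+0.35433)² = 0.23912
Variance = 0.23912 / 5 = 0.04782
SE* = √0.04782

SE* = 0.2187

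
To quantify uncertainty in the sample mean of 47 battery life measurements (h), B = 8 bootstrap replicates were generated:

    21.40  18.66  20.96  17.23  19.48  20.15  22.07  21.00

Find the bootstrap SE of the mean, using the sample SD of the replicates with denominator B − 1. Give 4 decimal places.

SE* = 1.5953

Bootstrap SE is the standard deviation of the 8 replicate means.
Mean of replicates: (21.40 + 18.66 + 20.96 + 17.23 + 19.48 + 20.15 + 22.07 + 21.00) / 8 = 160.95000 / 8 = 20.11875
Sum of squared deviations: (+1.28125)² + (−1.45875)² + (+0.84125)² + (−2.88875)² + (−0.63875)² + (+0.03125)² + (+1.95125)² + (+0.88125)² = 17.81509
Variance = 17.81509 / 7 = 2.54501
SE* = √2.54501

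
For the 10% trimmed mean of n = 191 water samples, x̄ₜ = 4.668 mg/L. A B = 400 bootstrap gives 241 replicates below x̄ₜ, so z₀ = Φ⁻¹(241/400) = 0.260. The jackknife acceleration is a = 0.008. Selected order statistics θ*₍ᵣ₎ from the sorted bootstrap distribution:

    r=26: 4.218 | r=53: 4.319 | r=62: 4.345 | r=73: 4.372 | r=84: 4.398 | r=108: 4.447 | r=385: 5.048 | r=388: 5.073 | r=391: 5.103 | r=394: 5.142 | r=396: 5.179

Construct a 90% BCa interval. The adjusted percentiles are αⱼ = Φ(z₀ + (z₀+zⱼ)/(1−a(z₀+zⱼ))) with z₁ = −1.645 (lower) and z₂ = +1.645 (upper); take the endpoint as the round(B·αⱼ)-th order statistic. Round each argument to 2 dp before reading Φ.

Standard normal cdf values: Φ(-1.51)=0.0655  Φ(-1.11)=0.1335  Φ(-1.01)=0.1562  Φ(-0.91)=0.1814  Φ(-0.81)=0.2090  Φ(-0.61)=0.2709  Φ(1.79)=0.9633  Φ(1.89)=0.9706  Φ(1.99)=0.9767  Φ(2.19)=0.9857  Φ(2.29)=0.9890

Lower: z₀ + z₁ = 0.260 + (-1.645) = -1.385; 1 − a(z₀+z₁) = 1 − (0.008)(-1.385) = 1.0111; argument = 0.260 + (-1.385)/1.0111 = -1.1098 → -1.11.
α₁ = Φ(-1.11) = 0.1335; rank = round(400 × 0.1335) = 53; θ*₍53₎ = 4.319.
Upper: z₀ + z₂ = 1.905; 1 − a(z₀+z₂) = 0.9848; argument = 2.1945 → 2.19; α₂ = 0.9857; rank = 394; θ*₍394₎ = 5.142.

(4.319, 5.142)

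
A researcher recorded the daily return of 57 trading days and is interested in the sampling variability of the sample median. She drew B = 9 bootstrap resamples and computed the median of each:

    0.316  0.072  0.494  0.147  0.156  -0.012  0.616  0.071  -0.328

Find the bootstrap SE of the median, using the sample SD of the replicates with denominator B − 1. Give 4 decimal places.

SE* = 0.2798

Bootstrap SE is the standard deviation of the 9 replicate medians.
Mean of replicates: (0.316 + 0.072 + 0.494 + 0.147 + 0.156 + (-0.012) + 0.616 + 0.071 + (-0.328)) / 9 = 1.53200 / 9 = 0.17022
Sum of squared deviations: (+0.14578)² + (−0.09822)² + (+0.32378)² + (−0.02322)² + (−0.01422)² + (−0.18222)² + (+0.44578)² + (−0.09922)² + (−0.49822)² = 0.62647
Variance = 0.62647 / 8 = 0.07831
SE* = √0.07831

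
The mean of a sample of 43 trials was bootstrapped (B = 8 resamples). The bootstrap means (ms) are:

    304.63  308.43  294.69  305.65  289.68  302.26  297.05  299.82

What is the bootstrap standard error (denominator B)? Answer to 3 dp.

Bootstrap SE is the standard deviation of the 8 replicate means.
Mean of replicates: (304.63 + 308.43 + 294.69 + 305.65 + 289.68 + 302.26 + 297.05 + 299.82) / 8 = 2402.2100 / 8 = 300.2763
Sum of squared deviations: (+4.3537)² + (+8.1538)² + (−5.5863)² + (+5.3737)² + (−10.5962)² + (+1.9837)² + (−3.2262)² + (−0.4563)² = 272.3548
Variance = 272.3548 / 8 = 34.0443
SE* = √34.0443

SE* = 5.835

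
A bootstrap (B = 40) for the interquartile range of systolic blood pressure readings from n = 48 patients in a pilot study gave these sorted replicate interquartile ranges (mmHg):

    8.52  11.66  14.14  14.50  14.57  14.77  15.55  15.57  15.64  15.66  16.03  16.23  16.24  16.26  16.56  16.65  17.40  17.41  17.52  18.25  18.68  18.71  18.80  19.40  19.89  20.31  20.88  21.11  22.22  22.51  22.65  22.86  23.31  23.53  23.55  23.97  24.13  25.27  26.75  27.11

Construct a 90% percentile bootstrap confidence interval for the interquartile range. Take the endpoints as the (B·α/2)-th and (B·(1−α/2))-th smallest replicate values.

α = 0.10; lower rank = 40 × 0.050 = 2; upper rank = 40 × 0.950 = 38.
The 2nd smallest replicate is 11.66; the 38th is 25.27.

(11.66, 25.27)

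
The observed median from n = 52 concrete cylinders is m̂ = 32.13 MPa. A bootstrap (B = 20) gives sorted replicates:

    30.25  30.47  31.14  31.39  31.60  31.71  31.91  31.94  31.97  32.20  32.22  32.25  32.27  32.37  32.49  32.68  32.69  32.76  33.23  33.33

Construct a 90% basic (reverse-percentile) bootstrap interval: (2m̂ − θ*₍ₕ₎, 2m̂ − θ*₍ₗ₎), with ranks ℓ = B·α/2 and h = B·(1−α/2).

(31.03, 34.01)

Percentile endpoints at ranks 1 and 19: θ*₍1₎ = 30.25, θ*₍19₎ = 33.23.
Basic interval reflects these around m̂:
  lower = 2 × 32.13 − 33.23 = 31.03
  upper = 2 × 32.13 − 30.25 = 34.01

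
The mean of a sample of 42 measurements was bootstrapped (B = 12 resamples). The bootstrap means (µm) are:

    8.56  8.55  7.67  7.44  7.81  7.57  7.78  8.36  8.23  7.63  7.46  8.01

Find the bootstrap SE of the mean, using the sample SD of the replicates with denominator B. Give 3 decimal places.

Bootstrap SE is the standard deviation of the 12 replicate means.
Mean of replicates: (8.56 + 8.55 + 7.67 + 7.44 + 7.81 + 7.57 + 7.78 + 8.36 + 8.23 + 7.63 + 7.46 + 8.01) / 12 = 95.0700 / 12 = 7.9225
Sum of squared deviations: (+0.6375)² + (+0.6275)² + (−0.2525)² + (−0.4825)² + (−0.1125)² + (−0.3525)² + (−0.1425)² + (+0.4375)² + (+0.3075)² + (−0.2925)² + (−0.4625)² + (+0.0875)² = 1.8470
Variance = 1.8470 / 12 = 0.1539
SE* = √0.1539

SE* = 0.392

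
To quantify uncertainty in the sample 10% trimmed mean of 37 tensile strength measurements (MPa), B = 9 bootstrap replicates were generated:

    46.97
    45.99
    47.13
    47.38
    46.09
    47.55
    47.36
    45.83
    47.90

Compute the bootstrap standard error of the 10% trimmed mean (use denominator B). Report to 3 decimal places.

SE* = 0.711

Bootstrap SE is the standard deviation of the 9 replicate 10% trimmed means.
Mean of replicates: (46.97 + 45.99 + 47.13 + 47.38 + 46.09 + 47.55 + 47.36 + 45.83 + 47.90) / 9 = 422.2000 / 9 = 46.9111
Sum of squared deviations: (+0.0589)² + (−0.9211)² + (+0.2189)² + (+0.4689)² + (−0.8211)² + (+0.6389)² + (+0.4489)² + (−1.0811)² + (+0.9889)² = 4.5503
Variance = 4.5503 / 9 = 0.5056
SE* = √0.5056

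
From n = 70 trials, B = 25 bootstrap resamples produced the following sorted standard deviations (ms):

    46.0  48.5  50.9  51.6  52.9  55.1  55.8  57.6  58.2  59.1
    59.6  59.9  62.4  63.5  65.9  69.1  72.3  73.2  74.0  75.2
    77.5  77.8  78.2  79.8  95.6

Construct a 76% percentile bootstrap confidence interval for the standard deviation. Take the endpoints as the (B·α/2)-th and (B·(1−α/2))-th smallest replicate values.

α = 0.24; lower rank = 25 × 0.120 = 3; upper rank = 25 × 0.880 = 22.
The 3rd smallest replicate is 50.9; the 22nd is 77.8.

(50.9, 77.8)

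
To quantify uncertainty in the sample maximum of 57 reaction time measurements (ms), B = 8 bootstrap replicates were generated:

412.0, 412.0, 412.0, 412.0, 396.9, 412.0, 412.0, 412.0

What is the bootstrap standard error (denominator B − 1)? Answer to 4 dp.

Bootstrap SE is the standard deviation of the 8 replicate maximums.
Mean of replicates: (412.0 + 412.0 + 412.0 + 412.0 + 396.9 + 412.0 + 412.0 + 412.0) / 8 = 3280.90000 / 8 = 410.11250
Sum of squared deviations: (+1.88750)² + (+1.88750)² + (+1.88750)² + (+1.88750)² + (−13.21250)² + (+1.88750)² + (+1.88750)² + (+1.88750)² = 199.50875
Variance = 199.50875 / 7 = 28.50125
SE* = √28.50125

SE* = 5.3387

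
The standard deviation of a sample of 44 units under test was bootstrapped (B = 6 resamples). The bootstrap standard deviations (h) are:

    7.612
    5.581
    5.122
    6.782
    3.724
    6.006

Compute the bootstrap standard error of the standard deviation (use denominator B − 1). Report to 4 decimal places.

Bootstrap SE is the standard deviation of the 6 replicate standard deviations.
Mean of replicates: (7.612 + 5.581 + 5.122 + 6.782 + 3.724 + 6.006) / 6 = 34.82700 / 6 = 5.80450
Sum of squared deviations: (+1.80750)² + (−0.22350)² + (−0.68250)² + (+0.97750)² + (−2.08050)² + (+0.20150)² = 9.10740
Variance = 9.10740 / 5 = 1.82148
SE* = √1.82148

SE* = 1.3496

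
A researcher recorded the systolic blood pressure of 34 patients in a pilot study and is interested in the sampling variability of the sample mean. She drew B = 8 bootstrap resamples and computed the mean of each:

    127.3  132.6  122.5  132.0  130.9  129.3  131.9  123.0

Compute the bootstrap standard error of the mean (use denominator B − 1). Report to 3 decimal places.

Bootstrap SE is the standard deviation of the 8 replicate means.
Mean of replicates: (127.3 + 132.6 + 122.5 + 132.0 + 130.9 + 129.3 + 131.9 + 123.0) / 8 = 1029.5000 / 8 = 128.6875
Sum of squared deviations: (−1.3875)² + (+3.9125)² + (−6.1875)² + (+3.3125)² + (+2.2125)² + (+0.6125)² + (+3.2125)² + (−5.6875)² = 114.4288
Variance = 114.4288 / 7 = 16.3470
SE* = √16.3470

SE* = 4.043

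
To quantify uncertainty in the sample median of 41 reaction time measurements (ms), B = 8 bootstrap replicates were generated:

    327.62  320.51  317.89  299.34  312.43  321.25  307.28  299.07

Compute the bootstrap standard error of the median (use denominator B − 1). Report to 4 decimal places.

Bootstrap SE is the standard deviation of the 8 replicate medians.
Mean of replicates: (327.62 + 320.51 + 317.89 + 299.34 + 312.43 + 321.25 + 307.28 + 299.07) / 8 = 2505.39000 / 8 = 313.17375
Sum of squared deviations: (+14.44625)² + (+7.33625)² + (+4.71625)² + (−13.83375)² + (−0.74375)² + (+8.07625)² + (−5.89375)² + (−14.10375)² = 775.56139
Variance = 775.56139 / 7 = 110.79448
SE* = √110.79448

SE* = 10.5259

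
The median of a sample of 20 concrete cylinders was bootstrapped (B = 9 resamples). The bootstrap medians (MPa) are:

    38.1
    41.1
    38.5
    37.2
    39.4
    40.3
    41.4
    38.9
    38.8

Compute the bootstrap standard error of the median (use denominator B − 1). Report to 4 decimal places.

SE* = 1.3946

Bootstrap SE is the standard deviation of the 9 replicate medians.
Mean of replicates: (38.1 + 41.1 + 38.5 + 37.2 + 39.4 + 40.3 + 41.4 + 38.9 + 38.8) / 9 = 353.70000 / 9 = 39.30000
Sum of squared deviations: (−1.20000)² + (+1.80000)² + (−0.80000)² + (−2.10000)² + (+0.10000)² + (+1.00000)² + (+2.10000)² + (−0.40000)² + (−0.50000)² = 15.56000
Variance = 15.56000 / 8 = 1.94500
SE* = √1.94500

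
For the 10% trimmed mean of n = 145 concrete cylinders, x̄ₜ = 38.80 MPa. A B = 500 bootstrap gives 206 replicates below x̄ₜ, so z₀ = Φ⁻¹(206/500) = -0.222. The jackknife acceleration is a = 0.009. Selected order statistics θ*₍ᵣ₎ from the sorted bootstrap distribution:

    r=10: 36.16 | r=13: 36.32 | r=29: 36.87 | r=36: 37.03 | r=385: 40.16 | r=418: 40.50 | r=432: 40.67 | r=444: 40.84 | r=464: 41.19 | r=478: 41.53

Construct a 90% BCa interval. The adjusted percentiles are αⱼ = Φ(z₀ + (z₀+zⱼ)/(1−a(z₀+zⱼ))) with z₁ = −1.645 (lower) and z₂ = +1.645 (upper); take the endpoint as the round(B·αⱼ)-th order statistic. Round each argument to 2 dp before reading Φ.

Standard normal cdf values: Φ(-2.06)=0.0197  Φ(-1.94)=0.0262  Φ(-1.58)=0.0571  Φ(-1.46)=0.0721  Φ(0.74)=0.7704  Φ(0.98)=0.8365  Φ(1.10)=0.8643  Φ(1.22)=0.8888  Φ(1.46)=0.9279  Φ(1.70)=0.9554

Lower: z₀ + z₁ = -0.222 + (-1.645) = -1.867; 1 − a(z₀+z₁) = 1 − (0.009)(-1.867) = 1.0168; argument = -0.222 + (-1.867)/1.0168 = -2.0581 → -2.06.
α₁ = Φ(-2.06) = 0.0197; rank = round(500 × 0.0197) = 10; θ*₍10₎ = 36.16.
Upper: z₀ + z₂ = 1.423; 1 − a(z₀+z₂) = 0.9872; argument = 1.2195 → 1.22; α₂ = 0.8888; rank = 444; θ*₍444₎ = 40.84.

(36.16, 40.84)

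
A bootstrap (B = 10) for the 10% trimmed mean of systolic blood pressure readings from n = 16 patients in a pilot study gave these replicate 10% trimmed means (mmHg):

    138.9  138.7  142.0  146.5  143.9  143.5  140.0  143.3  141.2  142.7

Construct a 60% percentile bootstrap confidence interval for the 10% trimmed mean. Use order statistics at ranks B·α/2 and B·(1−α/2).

(138.9, 143.5)

Sorted replicates: 138.7, 138.9, 140.0, 141.2, 142.0, 142.7, 143.3, 143.5, 143.9, 146.5
α = 0.40; lower rank = 10 × 0.200 = 2; upper rank = 10 × 0.800 = 8.
The 2nd smallest replicate is 138.9; the 8th is 143.5.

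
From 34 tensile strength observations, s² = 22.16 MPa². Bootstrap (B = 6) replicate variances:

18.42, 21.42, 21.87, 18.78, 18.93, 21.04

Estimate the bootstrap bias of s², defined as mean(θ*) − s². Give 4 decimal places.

mean(θ*) = (18.42 + 21.42 + 21.87 + 18.78 + 18.93 + 21.04) / 6 = 20.07667
bias = 20.07667 − 22.16

bias = −2.0833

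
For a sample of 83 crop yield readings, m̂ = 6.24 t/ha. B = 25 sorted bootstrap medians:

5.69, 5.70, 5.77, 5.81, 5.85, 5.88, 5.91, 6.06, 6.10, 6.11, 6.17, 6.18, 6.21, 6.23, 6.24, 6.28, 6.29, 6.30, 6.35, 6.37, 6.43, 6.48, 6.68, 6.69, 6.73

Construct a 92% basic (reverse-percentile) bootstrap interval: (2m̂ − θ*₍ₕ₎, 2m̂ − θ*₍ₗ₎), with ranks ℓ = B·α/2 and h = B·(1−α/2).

(5.79, 6.79)

Percentile endpoints at ranks 1 and 24: θ*₍1₎ = 5.69, θ*₍24₎ = 6.69.
Basic interval reflects these around m̂:
  lower = 2 × 6.24 − 6.69 = 5.79
  upper = 2 × 6.24 − 5.69 = 6.79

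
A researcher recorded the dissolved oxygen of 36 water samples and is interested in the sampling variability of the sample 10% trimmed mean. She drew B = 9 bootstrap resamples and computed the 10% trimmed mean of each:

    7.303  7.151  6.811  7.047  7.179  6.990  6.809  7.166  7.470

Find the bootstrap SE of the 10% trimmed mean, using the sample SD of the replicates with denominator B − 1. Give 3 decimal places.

Bootstrap SE is the standard deviation of the 9 replicate 10% trimmed means.
Mean of replicates: (7.303 + 7.151 + 6.811 + 7.047 + 7.179 + 6.990 + 6.809 + 7.166 + 7.470) / 9 = 63.9260 / 9 = 7.1029
Sum of squared deviations: (+0.2001)² + (+0.0481)² + (−0.2919)² + (−0.0559)² + (+0.0761)² + (−0.1129)² + (−0.2939)² + (+0.0631)² + (+0.3671)² = 0.3743
Variance = 0.3743 / 8 = 0.0468
SE* = √0.0468

SE* = 0.216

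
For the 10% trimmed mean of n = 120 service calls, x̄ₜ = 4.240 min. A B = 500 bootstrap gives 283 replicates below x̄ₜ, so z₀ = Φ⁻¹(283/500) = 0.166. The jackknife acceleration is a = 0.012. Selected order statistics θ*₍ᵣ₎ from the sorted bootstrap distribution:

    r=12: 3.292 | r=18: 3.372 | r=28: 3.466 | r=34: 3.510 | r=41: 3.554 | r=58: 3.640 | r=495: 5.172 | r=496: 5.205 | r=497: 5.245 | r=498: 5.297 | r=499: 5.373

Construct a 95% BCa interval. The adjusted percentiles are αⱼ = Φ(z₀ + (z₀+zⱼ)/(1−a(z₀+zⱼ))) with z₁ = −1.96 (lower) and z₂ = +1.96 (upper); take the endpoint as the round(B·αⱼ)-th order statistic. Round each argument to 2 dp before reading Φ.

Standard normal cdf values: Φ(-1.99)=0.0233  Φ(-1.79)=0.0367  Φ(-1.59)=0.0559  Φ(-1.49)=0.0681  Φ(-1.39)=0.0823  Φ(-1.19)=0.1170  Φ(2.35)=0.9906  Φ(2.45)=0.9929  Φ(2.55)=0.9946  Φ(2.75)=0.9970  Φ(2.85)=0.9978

(3.466, 5.172)

Lower: z₀ + z₁ = 0.166 + (-1.960) = -1.794; 1 − a(z₀+z₁) = 1 − (0.012)(-1.794) = 1.0215; argument = 0.166 + (-1.794)/1.0215 = -1.5902 → -1.59.
α₁ = Φ(-1.59) = 0.0559; rank = round(500 × 0.0559) = 28; θ*₍28₎ = 3.466.
Upper: z₀ + z₂ = 2.126; 1 − a(z₀+z₂) = 0.9745; argument = 2.3477 → 2.35; α₂ = 0.9906; rank = 495; θ*₍495₎ = 5.172.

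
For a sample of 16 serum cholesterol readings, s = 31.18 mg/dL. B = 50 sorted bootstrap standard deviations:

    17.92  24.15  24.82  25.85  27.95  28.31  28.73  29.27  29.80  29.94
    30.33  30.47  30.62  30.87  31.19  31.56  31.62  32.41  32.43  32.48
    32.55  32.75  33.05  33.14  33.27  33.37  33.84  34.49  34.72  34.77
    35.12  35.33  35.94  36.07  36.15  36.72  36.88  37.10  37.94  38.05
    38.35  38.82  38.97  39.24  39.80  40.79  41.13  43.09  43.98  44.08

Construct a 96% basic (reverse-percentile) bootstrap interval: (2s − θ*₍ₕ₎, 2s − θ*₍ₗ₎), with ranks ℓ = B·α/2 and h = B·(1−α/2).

Percentile endpoints at ranks 1 and 49: θ*₍1₎ = 17.92, θ*₍49₎ = 43.98.
Basic interval reflects these around s:
  lower = 2 × 31.18 − 43.98 = 18.38
  upper = 2 × 31.18 − 17.92 = 44.44

(18.38, 44.44)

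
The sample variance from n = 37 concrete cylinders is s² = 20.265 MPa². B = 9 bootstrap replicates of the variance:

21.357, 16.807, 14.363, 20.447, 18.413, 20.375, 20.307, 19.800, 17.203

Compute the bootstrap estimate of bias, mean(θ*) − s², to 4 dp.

bias = −1.4792

mean(θ*) = (21.357 + 16.807 + 14.363 + 20.447 + 18.413 + 20.375 + 20.307 + 19.800 + 17.203) / 9 = 18.78578
bias = 18.78578 − 20.265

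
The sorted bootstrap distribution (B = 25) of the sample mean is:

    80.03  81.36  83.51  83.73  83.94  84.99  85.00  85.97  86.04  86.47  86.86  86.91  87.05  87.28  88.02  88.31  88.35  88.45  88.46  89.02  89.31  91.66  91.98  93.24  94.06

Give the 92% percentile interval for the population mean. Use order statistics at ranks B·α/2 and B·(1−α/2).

(80.03, 93.24)

α = 0.08; lower rank = 25 × 0.040 = 1; upper rank = 25 × 0.960 = 24.
The 1st smallest replicate is 80.03; the 24th is 93.24.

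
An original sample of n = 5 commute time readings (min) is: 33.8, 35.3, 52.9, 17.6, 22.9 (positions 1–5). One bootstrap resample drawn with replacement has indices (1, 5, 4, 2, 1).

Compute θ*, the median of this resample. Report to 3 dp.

Resample values: 33.8, 22.9, 17.6, 35.3, 33.8.
Sorted: 17.6, 22.9, 33.8, 33.8, 35.3
Median = middle value = 33.800

θ* = 33.800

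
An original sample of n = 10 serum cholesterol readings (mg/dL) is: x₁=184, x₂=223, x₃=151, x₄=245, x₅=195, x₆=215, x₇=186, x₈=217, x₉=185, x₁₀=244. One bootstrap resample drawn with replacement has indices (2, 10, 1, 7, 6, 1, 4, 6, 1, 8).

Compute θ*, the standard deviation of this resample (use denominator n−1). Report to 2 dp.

θ* = 24.16

Resample values: 223, 244, 184, 186, 215, 184, 245, 215, 184, 217.
Mean = 209.7000; sum of squared deviations = 5252.1000
s² = 5252.1000 / 9 = 583.5667
s = √583.5667 = 24.16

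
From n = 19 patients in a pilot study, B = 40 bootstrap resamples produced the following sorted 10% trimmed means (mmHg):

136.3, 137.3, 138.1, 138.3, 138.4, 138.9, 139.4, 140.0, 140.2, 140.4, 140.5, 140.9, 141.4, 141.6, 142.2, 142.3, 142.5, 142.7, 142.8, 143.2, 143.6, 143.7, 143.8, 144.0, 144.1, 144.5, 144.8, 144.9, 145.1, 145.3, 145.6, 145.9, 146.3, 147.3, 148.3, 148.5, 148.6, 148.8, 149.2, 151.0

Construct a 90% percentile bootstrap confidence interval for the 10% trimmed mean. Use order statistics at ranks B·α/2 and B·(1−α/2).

α = 0.10; lower rank = 40 × 0.050 = 2; upper rank = 40 × 0.950 = 38.
The 2nd smallest replicate is 137.3; the 38th is 148.8.

(137.3, 148.8)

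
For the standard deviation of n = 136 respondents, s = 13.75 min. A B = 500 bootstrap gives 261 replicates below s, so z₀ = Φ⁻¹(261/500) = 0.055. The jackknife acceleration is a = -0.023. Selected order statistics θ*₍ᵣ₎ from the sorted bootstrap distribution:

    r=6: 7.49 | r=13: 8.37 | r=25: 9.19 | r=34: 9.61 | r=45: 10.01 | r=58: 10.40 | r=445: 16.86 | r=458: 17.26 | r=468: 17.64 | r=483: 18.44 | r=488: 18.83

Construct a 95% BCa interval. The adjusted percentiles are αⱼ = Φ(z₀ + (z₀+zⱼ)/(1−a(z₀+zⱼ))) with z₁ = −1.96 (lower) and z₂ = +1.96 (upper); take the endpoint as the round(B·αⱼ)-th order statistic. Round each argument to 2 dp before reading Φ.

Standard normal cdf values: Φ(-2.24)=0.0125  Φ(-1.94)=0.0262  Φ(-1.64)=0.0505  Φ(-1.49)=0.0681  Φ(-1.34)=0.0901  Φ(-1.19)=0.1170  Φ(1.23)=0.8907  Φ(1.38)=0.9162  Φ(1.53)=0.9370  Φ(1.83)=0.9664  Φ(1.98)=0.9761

(8.37, 18.83)

Lower: z₀ + z₁ = 0.055 + (-1.960) = -1.905; 1 − a(z₀+z₁) = 1 − (-0.023)(-1.905) = 0.9562; argument = 0.055 + (-1.905)/0.9562 = -1.9373 → -1.94.
α₁ = Φ(-1.94) = 0.0262; rank = round(500 × 0.0262) = 13; θ*₍13₎ = 8.37.
Upper: z₀ + z₂ = 2.015; 1 − a(z₀+z₂) = 1.0463; argument = 1.9808 → 1.98; α₂ = 0.9761; rank = 488; θ*₍488₎ = 18.83.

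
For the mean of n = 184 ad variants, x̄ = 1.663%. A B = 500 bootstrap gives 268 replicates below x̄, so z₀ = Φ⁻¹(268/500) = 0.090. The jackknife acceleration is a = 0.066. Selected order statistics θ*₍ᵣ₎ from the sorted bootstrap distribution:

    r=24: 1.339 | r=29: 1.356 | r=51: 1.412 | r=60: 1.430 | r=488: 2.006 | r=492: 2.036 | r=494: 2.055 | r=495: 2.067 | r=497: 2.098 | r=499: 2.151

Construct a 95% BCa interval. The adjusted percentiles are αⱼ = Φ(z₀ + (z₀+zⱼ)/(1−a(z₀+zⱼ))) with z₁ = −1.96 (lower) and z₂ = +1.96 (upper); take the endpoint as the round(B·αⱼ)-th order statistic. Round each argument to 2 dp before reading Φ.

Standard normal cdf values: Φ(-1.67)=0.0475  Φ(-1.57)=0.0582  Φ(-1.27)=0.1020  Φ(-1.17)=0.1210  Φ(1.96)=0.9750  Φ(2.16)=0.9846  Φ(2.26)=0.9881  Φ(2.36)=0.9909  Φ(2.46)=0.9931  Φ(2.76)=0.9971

(1.356, 2.098)

Lower: z₀ + z₁ = 0.090 + (-1.960) = -1.870; 1 − a(z₀+z₁) = 1 − (0.066)(-1.870) = 1.1234; argument = 0.090 + (-1.870)/1.1234 = -1.5746 → -1.57.
α₁ = Φ(-1.57) = 0.0582; rank = round(500 × 0.0582) = 29; θ*₍29₎ = 1.356.
Upper: z₀ + z₂ = 2.050; 1 − a(z₀+z₂) = 0.8647; argument = 2.4608 → 2.46; α₂ = 0.9931; rank = 497; θ*₍497₎ = 2.098.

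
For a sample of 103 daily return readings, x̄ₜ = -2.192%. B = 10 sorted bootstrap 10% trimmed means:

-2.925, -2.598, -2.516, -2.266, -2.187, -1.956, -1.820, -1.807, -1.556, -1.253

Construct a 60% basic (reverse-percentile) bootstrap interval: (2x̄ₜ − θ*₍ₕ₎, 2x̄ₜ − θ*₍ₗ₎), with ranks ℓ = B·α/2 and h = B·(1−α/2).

Percentile endpoints at ranks 2 and 8: θ*₍2₎ = -2.598, θ*₍8₎ = -1.807.
Basic interval reflects these around x̄ₜ:
  lower = 2 × -2.192 − -1.807 = -2.577
  upper = 2 × -2.192 − -2.598 = -1.786

(-2.577, -1.786)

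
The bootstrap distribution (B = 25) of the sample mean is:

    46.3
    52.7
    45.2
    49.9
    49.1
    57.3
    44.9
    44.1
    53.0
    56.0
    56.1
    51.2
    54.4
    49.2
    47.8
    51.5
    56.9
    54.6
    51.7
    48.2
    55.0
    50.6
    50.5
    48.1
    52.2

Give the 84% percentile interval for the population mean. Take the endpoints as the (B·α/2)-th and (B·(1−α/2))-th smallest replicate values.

Sorted replicates: 44.1, 44.9, 45.2, 46.3, 47.8, 48.1, 48.2, 49.1, 49.2, 49.9, 50.5, 50.6, 51.2, 51.5, 51.7, 52.2, 52.7, 53.0, 54.4, 54.6, 55.0, 56.0, 56.1, 56.9, 57.3
α = 0.16; lower rank = 25 × 0.080 = 2; upper rank = 25 × 0.920 = 23.
The 2nd smallest replicate is 44.9; the 23rd is 56.1.

(44.9, 56.1)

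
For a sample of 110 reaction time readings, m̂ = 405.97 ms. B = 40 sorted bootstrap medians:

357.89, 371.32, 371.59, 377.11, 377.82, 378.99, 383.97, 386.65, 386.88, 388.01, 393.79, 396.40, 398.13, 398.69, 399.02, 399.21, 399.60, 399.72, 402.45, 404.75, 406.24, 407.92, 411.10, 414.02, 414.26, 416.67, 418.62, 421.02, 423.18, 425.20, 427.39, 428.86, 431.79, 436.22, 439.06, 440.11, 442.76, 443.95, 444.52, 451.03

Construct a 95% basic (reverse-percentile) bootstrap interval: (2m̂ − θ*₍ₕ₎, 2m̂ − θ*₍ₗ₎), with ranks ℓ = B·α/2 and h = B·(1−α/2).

(367.42, 454.05)

Percentile endpoints at ranks 1 and 39: θ*₍1₎ = 357.89, θ*₍39₎ = 444.52.
Basic interval reflects these around m̂:
  lower = 2 × 405.97 − 444.52 = 367.42
  upper = 2 × 405.97 − 357.89 = 454.05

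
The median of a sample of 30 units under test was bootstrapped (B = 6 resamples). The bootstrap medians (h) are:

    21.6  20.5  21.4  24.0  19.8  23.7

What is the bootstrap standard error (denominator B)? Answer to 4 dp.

Bootstrap SE is the standard deviation of the 6 replicate medians.
Mean of replicates: (21.6 + 20.5 + 21.4 + 24.0 + 19.8 + 23.7) / 6 = 131.00000 / 6 = 21.83333
Sum of squared deviations: (−0.23333)² + (−1.33333)² + (−0.43333)² + (+2.16667)² + (−2.03333)² + (+1.86667)² = 14.33333
Variance = 14.33333 / 6 = 2.38889
SE* = √2.38889

SE* = 1.5456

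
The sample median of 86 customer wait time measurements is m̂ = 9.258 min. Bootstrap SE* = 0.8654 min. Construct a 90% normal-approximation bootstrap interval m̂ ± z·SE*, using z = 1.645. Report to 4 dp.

(7.8344, 10.6816)

Margin = 1.645 × 0.8654 = 1.42358
Interval: 9.258 ± 1.42358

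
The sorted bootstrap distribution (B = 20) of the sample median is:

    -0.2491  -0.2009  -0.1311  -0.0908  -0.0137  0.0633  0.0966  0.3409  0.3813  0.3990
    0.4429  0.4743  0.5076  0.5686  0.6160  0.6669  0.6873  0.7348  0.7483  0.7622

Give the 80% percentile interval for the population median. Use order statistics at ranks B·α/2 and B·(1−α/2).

(-0.2009, 0.7348)

α = 0.20; lower rank = 20 × 0.100 = 2; upper rank = 20 × 0.900 = 18.
The 2nd smallest replicate is -0.2009; the 18th is 0.7348.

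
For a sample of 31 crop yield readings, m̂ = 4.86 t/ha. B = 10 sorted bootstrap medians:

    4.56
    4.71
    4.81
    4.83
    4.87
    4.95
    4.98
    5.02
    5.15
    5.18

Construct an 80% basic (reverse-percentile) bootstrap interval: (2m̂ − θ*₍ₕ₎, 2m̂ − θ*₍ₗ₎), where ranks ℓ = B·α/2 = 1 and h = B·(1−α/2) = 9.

Percentile endpoints at ranks 1 and 9: θ*₍1₎ = 4.56, θ*₍9₎ = 5.15.
Basic interval reflects these around m̂:
  lower = 2 × 4.86 − 5.15 = 4.57
  upper = 2 × 4.86 − 4.56 = 5.16

(4.57, 5.16)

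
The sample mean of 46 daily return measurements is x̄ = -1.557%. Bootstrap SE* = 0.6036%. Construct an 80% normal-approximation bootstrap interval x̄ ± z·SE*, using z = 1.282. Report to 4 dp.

Margin = 1.282 × 0.6036 = 0.77382
Interval: -1.557 ± 0.77382

(-2.3308, -0.7832)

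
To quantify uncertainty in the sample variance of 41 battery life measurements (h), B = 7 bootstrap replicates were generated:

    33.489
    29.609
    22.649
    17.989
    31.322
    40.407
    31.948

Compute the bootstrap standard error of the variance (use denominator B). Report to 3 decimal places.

Bootstrap SE is the standard deviation of the 7 replicate variances.
Mean of replicates: (33.489 + 29.609 + 22.649 + 17.989 + 31.322 + 40.407 + 31.948) / 7 = 207.4130 / 7 = 29.6304
Sum of squared deviations: (+3.8586)² + (−0.0214)² + (−6.9814)² + (−11.6414)² + (+1.6916)² + (+10.7766)² + (+2.3176)² = 323.5193
Variance = 323.5193 / 7 = 46.2170
SE* = √46.2170

SE* = 6.798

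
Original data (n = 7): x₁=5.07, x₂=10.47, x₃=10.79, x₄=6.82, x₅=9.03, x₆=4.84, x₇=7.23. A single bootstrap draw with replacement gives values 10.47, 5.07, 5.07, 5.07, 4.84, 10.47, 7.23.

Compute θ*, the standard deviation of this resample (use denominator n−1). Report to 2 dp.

θ* = 2.58

Mean = 6.8886; sum of squared deviations = 39.8881
s² = 39.8881 / 6 = 6.6480
s = √6.6480 = 2.58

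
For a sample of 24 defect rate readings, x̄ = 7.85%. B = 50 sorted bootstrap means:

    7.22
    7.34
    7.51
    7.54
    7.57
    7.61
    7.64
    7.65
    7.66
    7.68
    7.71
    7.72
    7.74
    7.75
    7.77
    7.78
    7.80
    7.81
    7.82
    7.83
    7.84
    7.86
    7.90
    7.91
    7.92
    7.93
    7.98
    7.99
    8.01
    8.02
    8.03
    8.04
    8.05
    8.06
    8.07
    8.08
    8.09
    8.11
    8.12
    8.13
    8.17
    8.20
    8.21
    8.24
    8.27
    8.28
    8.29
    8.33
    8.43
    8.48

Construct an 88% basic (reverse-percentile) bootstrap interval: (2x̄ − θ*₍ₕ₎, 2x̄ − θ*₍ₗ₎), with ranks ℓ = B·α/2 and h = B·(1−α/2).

(7.41, 8.19)

Percentile endpoints at ranks 3 and 47: θ*₍3₎ = 7.51, θ*₍47₎ = 8.29.
Basic interval reflects these around x̄:
  lower = 2 × 7.85 − 8.29 = 7.41
  upper = 2 × 7.85 − 7.51 = 8.19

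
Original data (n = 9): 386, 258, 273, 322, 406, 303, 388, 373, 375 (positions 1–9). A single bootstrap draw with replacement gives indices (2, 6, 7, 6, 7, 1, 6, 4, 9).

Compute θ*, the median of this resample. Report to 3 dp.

Resample values: 258, 303, 388, 303, 388, 386, 303, 322, 375.
Sorted: 258, 303, 303, 303, 322, 375, 386, 388, 388
Median = middle value = 322.000

θ* = 322.000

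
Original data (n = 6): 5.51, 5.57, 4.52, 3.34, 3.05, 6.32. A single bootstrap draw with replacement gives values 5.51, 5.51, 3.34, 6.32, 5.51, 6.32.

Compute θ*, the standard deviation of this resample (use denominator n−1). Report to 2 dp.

θ* = 1.09

Mean = 5.4183; sum of squared deviations = 5.9707
s² = 5.9707 / 5 = 1.1941
s = √1.1941 = 1.09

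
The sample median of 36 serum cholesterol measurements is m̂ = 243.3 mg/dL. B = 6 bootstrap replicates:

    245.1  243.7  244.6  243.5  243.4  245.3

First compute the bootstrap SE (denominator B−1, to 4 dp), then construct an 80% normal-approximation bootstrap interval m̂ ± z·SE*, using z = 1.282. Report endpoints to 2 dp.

Mean of replicates = 244.2667; sum of squared deviations = 3.5333; SE* = √(3.5333/5) = 0.8406
Margin = 1.282 × 0.8406 = 1.078
Interval: 243.3 ± 1.078

(242.22, 244.38)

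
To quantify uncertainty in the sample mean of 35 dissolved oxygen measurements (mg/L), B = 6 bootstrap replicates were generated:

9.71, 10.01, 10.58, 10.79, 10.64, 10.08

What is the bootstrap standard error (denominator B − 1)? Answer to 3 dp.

SE* = 0.428

Bootstrap SE is the standard deviation of the 6 replicate means.
Mean of replicates: (9.71 + 10.01 + 10.58 + 10.79 + 10.64 + 10.08) / 6 = 61.8100 / 6 = 10.3017
Sum of squared deviations: (−0.5917)² + (−0.2917)² + (+0.2783)² + (+0.4883)² + (+0.3383)² + (−0.2217)² = 0.9147
Variance = 0.9147 / 5 = 0.1829
SE* = √0.1829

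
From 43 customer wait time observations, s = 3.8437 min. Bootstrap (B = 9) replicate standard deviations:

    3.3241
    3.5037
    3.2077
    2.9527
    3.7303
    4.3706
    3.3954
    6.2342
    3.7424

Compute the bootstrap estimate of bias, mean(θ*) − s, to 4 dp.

mean(θ*) = (3.3241 + 3.5037 + 3.2077 + 2.9527 + 3.7303 + 4.3706 + 3.3954 + 6.2342 + 3.7424) / 9 = 3.82901
bias = 3.82901 − 3.8437

bias = −0.0147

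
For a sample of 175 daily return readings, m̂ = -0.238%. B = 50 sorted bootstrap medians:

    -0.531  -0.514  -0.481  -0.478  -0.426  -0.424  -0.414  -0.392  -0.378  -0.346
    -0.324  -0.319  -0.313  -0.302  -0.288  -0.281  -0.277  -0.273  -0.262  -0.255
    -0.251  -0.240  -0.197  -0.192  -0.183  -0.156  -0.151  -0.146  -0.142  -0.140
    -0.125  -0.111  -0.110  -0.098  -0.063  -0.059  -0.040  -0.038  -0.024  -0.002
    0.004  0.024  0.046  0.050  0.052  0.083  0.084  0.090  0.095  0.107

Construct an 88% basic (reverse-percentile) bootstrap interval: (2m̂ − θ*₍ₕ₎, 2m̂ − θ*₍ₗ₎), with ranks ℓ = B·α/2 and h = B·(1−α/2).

Percentile endpoints at ranks 3 and 47: θ*₍3₎ = -0.481, θ*₍47₎ = 0.084.
Basic interval reflects these around m̂:
  lower = 2 × -0.238 − 0.084 = -0.560
  upper = 2 × -0.238 − -0.481 = 0.005

(-0.560, 0.005)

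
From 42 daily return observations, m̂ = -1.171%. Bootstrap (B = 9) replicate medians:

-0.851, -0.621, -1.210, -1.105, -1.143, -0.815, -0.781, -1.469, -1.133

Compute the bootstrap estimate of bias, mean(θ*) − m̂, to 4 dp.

bias = +0.1568

mean(θ*) = ((-0.851) + (-0.621) + (-1.210) + (-1.105) + (-1.143) + (-0.815) + (-0.781) + (-1.469) + (-1.133)) / 9 = -1.01422
bias = -1.01422 − -1.171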